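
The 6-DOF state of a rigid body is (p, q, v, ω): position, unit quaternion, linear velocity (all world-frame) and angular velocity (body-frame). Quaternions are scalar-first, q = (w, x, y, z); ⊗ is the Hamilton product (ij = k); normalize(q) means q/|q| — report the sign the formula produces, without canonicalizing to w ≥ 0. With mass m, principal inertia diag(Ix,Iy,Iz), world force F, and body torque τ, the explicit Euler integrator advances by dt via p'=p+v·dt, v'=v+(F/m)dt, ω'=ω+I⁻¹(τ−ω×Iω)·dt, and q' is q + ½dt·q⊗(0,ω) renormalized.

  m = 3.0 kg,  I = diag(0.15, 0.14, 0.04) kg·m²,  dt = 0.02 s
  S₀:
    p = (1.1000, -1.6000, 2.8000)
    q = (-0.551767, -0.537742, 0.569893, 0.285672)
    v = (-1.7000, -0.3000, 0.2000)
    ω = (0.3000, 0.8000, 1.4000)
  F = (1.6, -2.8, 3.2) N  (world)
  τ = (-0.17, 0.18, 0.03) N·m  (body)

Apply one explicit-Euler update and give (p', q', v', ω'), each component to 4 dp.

α = I⁻¹(τ − ω×Iω) = (-0.3867, 0.9557, 0.8100)
ω' = ω + α·dt = (0.2923, 0.8191, 1.4162)
Hamilton product q⊗(0,ω) = (-0.6945326, 0.4037825, 0.3971268, -1.3736353)
q + ½dt·q⊗(0,ω), renormalized = (-0.5586, -0.5336, 0.5738, 0.2719)
a = (0.5333, -0.9333, 1.0667)
p' = p + v·dt = (1.0660, -1.6060, 2.8040)
v + (F/m)dt = (-1.6893, -0.3187, 0.2213)

p' = (1.0660, -1.6060, 2.8040)
q' = (-0.5586, -0.5336, 0.5738, 0.2719)
v' = (-1.6893, -0.3187, 0.2213)
ω' = (0.2923, 0.8191, 1.4162)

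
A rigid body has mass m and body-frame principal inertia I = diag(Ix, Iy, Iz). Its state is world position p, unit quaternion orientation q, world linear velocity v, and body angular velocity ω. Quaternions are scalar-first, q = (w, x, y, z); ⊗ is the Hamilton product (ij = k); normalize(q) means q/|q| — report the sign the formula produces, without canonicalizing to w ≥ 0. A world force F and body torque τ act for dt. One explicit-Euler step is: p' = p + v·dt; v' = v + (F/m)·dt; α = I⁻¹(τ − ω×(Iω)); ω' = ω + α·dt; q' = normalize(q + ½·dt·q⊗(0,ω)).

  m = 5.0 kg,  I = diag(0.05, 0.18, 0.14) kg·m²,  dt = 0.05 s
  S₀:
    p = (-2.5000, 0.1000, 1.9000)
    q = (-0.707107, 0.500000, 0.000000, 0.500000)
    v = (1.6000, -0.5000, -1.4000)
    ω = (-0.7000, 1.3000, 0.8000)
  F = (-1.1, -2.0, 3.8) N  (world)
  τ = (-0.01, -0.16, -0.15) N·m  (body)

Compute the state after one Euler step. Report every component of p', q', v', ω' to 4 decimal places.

p' = (-2.4200, 0.0750, 1.8300)
q' = (-0.7077, 0.4957, -0.0417, 0.5017)
v' = (1.5890, -0.5200, -1.3620)
ω' = (-0.6684, 1.2416, 0.7887)

p + v·dt = (-2.4200, 0.0750, 1.8300)
new velocity v' = (1.5890, -0.5200, -1.3620)
gyro term ω×Iω = (-0.0416, 0.0504, -0.1183)
α = I⁻¹(τ − ω×Iω) = (0.6320, -1.1689, -0.2264)
ω' = ω + α·dt = (-0.6684, 1.2416, 0.7887)
2q̇ = q⊗(0,ω) = (-0.0500000, -0.1550251, -1.6692391, 0.0843144)
updated quaternion q' = (-0.7077, 0.4957, -0.0417, 0.5017)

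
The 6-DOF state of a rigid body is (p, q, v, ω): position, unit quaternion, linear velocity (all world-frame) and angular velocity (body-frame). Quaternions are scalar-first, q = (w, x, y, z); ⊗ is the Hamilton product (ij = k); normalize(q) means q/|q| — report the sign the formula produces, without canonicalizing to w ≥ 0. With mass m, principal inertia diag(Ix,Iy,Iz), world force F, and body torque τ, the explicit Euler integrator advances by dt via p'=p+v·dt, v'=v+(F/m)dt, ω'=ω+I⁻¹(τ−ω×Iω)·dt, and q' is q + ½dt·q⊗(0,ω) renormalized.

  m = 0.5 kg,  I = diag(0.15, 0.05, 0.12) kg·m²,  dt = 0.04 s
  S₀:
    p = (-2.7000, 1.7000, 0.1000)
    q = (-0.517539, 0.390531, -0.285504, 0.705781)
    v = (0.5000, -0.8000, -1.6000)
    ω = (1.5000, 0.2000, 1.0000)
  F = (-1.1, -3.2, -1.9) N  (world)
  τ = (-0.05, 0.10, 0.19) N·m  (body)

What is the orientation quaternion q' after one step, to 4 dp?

q' = (-0.5419, 0.3662, -0.2740, 0.7051)

Hamilton product q⊗(0,ω) = (-1.2344767, -1.2029687, 0.5646327, -0.0111768)
q + ½dt·q⊗(0,ω), renormalized = (-0.5419, 0.3662, -0.2740, 0.7051)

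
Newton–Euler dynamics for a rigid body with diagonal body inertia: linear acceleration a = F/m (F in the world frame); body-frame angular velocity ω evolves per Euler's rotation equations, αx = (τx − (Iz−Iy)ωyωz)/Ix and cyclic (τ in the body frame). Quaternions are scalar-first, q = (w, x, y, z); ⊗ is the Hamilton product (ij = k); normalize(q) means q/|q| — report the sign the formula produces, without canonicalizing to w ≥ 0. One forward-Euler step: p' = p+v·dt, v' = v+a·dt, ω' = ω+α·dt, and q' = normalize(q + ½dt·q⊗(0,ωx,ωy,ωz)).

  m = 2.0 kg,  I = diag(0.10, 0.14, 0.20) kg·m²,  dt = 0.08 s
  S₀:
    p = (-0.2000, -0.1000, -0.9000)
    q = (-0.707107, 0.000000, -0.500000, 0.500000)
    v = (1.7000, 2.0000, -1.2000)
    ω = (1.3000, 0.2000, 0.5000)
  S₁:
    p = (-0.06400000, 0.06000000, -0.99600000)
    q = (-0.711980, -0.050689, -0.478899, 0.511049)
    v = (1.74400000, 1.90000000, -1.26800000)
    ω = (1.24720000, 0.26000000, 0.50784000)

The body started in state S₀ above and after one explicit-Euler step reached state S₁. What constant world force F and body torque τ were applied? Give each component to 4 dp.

Δω = ω₁−ω₀ = (-0.05280000, 0.06000000, 0.00784000)
precession coupling = (0.0060, -0.0650, 0.0104)
I·α + gyro = (-0.0600, 0.0400, 0.0300)
Δv = v₁−v₀ = (0.04400000, -0.10000000, -0.06800000)
applied force F = (1.1000, -2.5000, -1.7000)

F = (1.1000, -2.5000, -1.7000)
τ = (-0.0600, 0.0400, 0.0300)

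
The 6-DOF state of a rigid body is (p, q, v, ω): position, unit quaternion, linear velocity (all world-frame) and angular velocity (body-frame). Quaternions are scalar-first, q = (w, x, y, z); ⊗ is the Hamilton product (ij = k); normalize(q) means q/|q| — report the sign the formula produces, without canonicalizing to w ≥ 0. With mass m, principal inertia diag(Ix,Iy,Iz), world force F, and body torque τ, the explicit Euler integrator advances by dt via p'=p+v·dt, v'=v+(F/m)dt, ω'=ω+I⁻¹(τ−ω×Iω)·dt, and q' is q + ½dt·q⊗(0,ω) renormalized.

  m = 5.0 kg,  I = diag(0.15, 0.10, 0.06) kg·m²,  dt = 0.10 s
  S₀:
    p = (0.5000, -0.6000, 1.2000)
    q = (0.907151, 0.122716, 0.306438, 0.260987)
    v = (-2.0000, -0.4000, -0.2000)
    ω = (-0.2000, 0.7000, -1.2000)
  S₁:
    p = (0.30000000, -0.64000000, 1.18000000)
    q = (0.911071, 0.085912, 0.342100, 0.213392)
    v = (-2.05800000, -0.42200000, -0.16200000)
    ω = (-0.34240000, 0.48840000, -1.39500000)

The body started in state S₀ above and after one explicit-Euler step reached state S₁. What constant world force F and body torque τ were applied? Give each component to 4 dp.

Δv = v₁−v₀ = (-0.05800000, -0.02200000, 0.03800000)
applied force F = (-2.9000, -1.1000, 1.9000)
ω₁ − ω₀ = (-0.14240000, -0.21160000, -0.19500000)
precession coupling = (0.0336, 0.0216, 0.0070)
applied torque τ = (-0.1800, -0.1900, -0.1100)

F = (-2.9000, -1.1000, 1.9000)
τ = (-0.1800, -0.1900, -0.1100)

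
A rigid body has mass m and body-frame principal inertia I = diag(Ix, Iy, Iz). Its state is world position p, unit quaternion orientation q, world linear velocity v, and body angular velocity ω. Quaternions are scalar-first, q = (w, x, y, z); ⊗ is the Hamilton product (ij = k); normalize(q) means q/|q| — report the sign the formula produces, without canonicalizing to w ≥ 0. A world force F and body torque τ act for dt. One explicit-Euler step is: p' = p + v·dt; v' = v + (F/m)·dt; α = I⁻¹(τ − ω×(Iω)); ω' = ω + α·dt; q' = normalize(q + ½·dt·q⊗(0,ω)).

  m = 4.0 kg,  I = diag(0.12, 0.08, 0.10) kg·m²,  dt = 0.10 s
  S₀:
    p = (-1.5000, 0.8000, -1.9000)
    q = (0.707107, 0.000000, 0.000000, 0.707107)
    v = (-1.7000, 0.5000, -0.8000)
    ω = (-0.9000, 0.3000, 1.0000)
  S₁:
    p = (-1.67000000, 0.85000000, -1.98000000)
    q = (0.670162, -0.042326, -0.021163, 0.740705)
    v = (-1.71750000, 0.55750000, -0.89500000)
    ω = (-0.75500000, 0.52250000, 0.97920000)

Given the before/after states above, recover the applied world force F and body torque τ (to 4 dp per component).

Δω = ω₁−ω₀ = (0.14500000, 0.22250000, -0.02080000)
τ = I·(Δω/dt) + ω₀×(Iω₀) = (0.1800, 0.1600, -0.0100)
v₁ − v₀ = (-0.01750000, 0.05750000, -0.09500000)
F = m·Δv/dt = (-0.7000, 2.3000, -3.8000)

F = (-0.7000, 2.3000, -3.8000)
τ = (0.1800, 0.1600, -0.0100)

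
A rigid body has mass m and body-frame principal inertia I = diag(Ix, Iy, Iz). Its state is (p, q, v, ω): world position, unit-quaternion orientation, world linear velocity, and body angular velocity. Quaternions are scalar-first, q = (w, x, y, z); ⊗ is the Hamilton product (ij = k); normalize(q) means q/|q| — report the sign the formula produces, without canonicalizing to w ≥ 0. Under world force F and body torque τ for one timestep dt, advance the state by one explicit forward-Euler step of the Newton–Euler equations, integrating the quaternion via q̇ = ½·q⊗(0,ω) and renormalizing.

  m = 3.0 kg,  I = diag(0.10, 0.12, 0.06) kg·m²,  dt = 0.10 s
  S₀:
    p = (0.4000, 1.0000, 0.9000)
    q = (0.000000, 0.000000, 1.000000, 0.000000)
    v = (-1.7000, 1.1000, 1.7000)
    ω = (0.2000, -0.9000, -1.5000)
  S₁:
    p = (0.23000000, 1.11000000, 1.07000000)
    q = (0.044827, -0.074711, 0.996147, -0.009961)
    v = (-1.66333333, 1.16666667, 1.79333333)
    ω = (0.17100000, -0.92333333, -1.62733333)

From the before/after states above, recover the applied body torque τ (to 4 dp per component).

Δω = ω₁−ω₀ = (-0.02900000, -0.02333333, -0.12733333)
applied torque τ = (-0.1100, -0.0400, -0.0800)

τ = (-0.1100, -0.0400, -0.0800)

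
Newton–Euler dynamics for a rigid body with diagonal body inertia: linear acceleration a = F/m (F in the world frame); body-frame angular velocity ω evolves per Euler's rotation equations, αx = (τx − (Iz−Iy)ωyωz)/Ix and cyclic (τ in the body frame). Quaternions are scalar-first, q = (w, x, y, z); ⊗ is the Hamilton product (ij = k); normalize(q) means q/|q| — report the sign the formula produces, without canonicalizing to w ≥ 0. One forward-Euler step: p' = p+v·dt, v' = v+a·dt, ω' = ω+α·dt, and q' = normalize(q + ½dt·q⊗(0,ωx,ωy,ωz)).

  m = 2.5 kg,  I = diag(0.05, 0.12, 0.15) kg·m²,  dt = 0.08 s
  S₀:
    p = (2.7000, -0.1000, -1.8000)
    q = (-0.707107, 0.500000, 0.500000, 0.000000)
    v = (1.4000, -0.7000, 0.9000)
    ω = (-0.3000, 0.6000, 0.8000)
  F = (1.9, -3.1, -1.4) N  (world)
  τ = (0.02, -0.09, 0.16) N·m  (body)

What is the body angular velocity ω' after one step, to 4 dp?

ω' = (-0.2910, 0.5240, 0.8921)

precession coupling ω×(Iω) = (0.0144, 0.0240, -0.0126)
(τ − ω×Iω)/I = (0.1120, -0.9500, 1.1507)
ω + α·dt = (-0.2910, 0.5240, 0.8921)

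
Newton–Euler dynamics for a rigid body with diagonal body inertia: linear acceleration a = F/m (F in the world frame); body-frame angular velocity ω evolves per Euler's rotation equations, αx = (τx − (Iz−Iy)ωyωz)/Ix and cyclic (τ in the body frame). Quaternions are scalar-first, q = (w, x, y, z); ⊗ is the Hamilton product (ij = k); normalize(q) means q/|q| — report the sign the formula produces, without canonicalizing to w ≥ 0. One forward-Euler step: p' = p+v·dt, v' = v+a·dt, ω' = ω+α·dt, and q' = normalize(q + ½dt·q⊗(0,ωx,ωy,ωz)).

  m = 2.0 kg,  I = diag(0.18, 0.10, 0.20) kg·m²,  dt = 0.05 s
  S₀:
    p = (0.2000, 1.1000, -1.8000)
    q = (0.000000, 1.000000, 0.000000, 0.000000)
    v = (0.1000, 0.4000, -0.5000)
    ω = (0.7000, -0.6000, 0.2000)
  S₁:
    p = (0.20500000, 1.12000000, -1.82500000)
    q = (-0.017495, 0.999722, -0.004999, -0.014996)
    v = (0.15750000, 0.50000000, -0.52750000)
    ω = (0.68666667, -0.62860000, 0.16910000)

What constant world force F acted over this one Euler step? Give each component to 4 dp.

v₁ − v₀ = (0.05750000, 0.10000000, -0.02750000)
applied force F = (2.3000, 4.0000, -1.1000)

F = (2.3000, 4.0000, -1.1000)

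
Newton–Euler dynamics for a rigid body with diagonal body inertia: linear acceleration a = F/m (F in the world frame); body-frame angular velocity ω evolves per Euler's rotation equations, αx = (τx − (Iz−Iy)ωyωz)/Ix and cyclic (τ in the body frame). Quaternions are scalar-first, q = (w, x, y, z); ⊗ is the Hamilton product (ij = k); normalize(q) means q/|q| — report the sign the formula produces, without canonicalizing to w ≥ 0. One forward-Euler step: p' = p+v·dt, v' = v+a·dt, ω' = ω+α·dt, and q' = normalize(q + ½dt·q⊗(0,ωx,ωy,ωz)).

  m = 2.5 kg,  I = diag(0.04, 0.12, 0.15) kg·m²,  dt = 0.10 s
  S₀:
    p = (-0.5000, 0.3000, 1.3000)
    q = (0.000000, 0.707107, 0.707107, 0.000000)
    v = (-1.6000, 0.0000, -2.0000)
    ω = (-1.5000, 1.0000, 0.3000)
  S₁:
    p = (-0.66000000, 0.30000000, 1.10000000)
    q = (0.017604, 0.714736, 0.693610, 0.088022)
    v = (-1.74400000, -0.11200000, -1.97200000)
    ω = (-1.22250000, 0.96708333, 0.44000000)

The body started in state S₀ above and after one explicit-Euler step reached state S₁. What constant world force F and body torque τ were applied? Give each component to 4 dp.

velocity change Δv = (-0.14400000, -0.11200000, 0.02800000)
applied force F = (-3.6000, -2.8000, 0.7000)
rate change Δω = (0.27750000, -0.03291667, 0.14000000)
applied torque τ = (0.1200, 0.0100, 0.0900)

F = (-3.6000, -2.8000, 0.7000)
τ = (0.1200, 0.0100, 0.0900)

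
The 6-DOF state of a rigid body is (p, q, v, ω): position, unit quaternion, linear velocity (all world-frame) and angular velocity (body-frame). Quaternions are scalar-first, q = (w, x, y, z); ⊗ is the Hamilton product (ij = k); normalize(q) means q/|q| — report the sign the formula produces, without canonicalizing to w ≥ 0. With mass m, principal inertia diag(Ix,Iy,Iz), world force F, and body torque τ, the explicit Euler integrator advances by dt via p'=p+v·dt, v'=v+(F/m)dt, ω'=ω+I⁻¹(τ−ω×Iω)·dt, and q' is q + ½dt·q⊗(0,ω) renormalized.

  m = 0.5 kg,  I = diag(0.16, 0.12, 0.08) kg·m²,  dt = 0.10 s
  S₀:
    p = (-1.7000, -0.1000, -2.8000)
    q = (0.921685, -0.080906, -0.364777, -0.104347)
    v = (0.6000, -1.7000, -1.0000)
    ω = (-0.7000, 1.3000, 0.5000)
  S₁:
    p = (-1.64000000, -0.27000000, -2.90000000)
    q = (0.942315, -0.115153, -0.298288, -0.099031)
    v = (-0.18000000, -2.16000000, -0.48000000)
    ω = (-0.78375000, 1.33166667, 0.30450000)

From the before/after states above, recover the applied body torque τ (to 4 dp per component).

τ = (-0.1600, 0.0100, -0.1200)

Δω = ω₁−ω₀ = (-0.08375000, 0.03166667, -0.19550000)
applied torque τ = (-0.1600, 0.0100, -0.1200)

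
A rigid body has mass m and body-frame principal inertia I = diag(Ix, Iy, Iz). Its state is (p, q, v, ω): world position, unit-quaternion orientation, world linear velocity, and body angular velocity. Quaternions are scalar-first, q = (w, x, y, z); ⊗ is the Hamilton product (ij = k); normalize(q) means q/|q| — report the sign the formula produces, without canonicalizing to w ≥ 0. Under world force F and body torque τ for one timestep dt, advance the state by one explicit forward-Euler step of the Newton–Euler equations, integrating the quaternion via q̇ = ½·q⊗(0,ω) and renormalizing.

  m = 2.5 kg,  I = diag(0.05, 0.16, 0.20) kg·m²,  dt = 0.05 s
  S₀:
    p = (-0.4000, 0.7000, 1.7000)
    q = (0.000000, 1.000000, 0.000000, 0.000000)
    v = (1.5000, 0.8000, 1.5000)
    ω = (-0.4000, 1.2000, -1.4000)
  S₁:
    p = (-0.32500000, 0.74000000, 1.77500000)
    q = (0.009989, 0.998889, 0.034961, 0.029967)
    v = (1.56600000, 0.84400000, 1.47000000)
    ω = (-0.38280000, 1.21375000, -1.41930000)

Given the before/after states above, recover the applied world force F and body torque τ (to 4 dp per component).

Δω = ω₁−ω₀ = (0.01720000, 0.01375000, -0.01930000)
gyro term ω₀×Iω₀ = (-0.0672, -0.0840, -0.0528)
τ = I·(Δω/dt) + ω₀×(Iω₀) = (-0.0500, -0.0400, -0.1300)
Δv = v₁−v₀ = (0.06600000, 0.04400000, -0.03000000)
m·(v₁−v₀)/dt = (3.3000, 2.2000, -1.5000)

F = (3.3000, 2.2000, -1.5000)
τ = (-0.0500, -0.0400, -0.1300)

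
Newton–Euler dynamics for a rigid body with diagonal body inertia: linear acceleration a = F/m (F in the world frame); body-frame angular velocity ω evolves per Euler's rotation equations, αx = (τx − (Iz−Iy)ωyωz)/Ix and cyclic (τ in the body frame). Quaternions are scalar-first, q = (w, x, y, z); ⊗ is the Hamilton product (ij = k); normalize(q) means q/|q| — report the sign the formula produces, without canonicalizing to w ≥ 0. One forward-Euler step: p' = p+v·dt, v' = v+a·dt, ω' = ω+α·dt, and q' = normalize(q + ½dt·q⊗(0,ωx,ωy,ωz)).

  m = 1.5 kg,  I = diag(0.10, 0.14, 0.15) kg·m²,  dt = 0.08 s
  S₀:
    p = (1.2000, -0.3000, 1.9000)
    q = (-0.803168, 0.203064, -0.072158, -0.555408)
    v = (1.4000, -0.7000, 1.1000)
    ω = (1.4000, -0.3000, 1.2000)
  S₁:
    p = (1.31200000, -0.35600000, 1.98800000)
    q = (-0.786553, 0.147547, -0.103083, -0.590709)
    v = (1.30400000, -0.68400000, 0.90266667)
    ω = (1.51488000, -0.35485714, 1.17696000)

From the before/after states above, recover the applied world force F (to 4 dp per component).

F = (-1.8000, 0.3000, -3.7000)

Δv = v₁−v₀ = (-0.09600000, 0.01600000, -0.19733333)
F = m·Δv/dt = (-1.8000, 0.3000, -3.7000)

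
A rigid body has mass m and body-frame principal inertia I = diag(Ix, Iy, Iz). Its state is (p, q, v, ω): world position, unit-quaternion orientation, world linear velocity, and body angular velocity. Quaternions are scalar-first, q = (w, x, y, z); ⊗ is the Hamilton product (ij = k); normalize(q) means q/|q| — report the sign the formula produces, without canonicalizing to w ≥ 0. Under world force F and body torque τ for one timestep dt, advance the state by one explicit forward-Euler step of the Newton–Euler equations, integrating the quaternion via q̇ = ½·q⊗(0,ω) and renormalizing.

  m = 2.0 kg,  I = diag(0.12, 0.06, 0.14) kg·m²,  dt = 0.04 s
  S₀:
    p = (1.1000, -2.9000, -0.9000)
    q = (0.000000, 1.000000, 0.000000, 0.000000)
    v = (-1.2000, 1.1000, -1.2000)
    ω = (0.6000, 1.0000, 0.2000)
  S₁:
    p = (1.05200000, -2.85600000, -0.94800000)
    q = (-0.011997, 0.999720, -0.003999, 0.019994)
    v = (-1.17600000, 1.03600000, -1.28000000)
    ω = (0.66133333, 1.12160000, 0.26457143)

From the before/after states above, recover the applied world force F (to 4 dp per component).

velocity change Δv = (0.02400000, -0.06400000, -0.08000000)
F = m·Δv/dt = (1.2000, -3.2000, -4.0000)

F = (1.2000, -3.2000, -4.0000)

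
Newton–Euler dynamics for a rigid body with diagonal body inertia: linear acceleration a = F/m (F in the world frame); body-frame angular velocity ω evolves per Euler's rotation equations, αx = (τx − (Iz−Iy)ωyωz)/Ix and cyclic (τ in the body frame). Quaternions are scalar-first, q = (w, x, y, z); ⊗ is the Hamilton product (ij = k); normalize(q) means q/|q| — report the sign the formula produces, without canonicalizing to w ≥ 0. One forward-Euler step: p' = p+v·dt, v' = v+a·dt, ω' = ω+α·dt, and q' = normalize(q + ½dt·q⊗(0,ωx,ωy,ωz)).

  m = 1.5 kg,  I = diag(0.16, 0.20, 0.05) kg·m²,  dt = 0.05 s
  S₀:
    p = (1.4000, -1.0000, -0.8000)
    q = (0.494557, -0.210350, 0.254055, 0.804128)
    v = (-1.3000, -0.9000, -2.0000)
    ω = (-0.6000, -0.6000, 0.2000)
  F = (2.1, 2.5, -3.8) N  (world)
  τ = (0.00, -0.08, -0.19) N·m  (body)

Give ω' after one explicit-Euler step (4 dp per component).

ω' = (-0.6056, -0.6167, -0.0044)

precession coupling ω×(Iω) = (0.0180, -0.0132, 0.0144)
(τ − ω×Iω)/I = (-0.1125, -0.3340, -4.0880)
ω + α·dt = (-0.6056, -0.6167, -0.0044)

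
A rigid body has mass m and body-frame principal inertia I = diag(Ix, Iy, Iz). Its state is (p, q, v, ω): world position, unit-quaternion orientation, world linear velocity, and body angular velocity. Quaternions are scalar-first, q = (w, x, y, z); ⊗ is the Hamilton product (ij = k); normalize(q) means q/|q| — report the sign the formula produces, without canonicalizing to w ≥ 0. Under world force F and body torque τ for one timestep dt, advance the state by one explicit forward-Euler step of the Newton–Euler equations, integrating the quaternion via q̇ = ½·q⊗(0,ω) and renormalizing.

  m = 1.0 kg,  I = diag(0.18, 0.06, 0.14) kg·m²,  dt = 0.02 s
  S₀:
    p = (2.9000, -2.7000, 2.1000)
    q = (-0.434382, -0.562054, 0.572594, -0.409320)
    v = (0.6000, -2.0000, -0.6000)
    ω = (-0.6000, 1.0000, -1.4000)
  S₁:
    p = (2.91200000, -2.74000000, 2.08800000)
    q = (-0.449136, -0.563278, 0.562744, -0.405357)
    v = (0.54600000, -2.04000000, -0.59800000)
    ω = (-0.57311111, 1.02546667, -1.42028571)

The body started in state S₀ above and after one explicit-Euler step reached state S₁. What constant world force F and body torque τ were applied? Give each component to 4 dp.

v₁ − v₀ = (-0.05400000, -0.04000000, 0.00200000)
m·(v₁−v₀)/dt = (-2.7000, -2.0000, 0.1000)
ω₁ − ω₀ = (0.02688889, 0.02546667, -0.02028571)
gyro term ω₀×Iω₀ = (-0.1120, 0.0336, 0.0720)
I·α + gyro = (0.1300, 0.1100, -0.0700)

F = (-2.7000, -2.0000, 0.1000)
τ = (0.1300, 0.1100, -0.0700)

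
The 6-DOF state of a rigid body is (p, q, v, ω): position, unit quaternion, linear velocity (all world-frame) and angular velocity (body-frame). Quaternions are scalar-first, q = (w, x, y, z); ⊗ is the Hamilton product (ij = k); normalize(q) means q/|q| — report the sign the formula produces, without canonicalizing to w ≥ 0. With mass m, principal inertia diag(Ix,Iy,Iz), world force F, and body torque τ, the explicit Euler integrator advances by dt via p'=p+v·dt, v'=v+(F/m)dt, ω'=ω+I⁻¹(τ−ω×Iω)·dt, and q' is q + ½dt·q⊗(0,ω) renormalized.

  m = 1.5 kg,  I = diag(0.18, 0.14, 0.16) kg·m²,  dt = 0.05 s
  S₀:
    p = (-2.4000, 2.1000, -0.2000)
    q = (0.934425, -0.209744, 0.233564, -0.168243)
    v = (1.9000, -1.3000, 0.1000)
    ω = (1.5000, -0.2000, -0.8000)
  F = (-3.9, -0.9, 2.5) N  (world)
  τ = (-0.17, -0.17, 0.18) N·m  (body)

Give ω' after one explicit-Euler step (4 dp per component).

gyro term ω×Iω = (0.0032, -0.0240, 0.0120)
(τ − ω×Iω)/I = (-0.9622, -1.0429, 1.0500)
ω' = ω + α·dt = (1.4519, -0.2521, -0.7475)

ω' = (1.4519, -0.2521, -0.7475)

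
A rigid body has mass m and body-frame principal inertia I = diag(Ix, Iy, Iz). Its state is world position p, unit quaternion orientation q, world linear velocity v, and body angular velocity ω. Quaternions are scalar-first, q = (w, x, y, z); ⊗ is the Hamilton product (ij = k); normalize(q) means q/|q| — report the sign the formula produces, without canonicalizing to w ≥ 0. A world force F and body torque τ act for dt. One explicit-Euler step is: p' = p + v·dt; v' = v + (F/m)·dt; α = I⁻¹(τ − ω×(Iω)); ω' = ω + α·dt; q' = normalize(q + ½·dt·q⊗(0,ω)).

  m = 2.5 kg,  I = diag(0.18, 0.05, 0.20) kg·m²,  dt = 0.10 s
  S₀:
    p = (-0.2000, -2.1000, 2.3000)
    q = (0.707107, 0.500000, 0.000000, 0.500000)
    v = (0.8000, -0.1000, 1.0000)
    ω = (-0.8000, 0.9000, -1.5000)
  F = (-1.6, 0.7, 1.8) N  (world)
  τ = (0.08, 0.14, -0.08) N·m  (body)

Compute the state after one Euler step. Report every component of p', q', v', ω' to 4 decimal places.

gyro term ω×Iω = (-0.2025, -0.0240, 0.0936)
α = I⁻¹(τ − ω×Iω) = (1.5694, 3.2800, -0.8680)
new body rate ω' = (-0.6431, 1.2280, -1.5868)
Hamilton product q⊗(0,ω) = (1.1500000, -1.0156856, 0.9863963, -0.6106605)
q' = normalize(q + ½dt·q⊗(0,ω)) = (0.7611, 0.4472, 0.0491, 0.4673)
a = F/m = (-0.6400, 0.2800, 0.7200)
p + v·dt = (-0.1200, -2.1100, 2.4000)
v + (F/m)dt = (0.7360, -0.0720, 1.0720)

p' = (-0.1200, -2.1100, 2.4000)
q' = (0.7611, 0.4472, 0.0491, 0.4673)
v' = (0.7360, -0.0720, 1.0720)
ω' = (-0.6431, 1.2280, -1.5868)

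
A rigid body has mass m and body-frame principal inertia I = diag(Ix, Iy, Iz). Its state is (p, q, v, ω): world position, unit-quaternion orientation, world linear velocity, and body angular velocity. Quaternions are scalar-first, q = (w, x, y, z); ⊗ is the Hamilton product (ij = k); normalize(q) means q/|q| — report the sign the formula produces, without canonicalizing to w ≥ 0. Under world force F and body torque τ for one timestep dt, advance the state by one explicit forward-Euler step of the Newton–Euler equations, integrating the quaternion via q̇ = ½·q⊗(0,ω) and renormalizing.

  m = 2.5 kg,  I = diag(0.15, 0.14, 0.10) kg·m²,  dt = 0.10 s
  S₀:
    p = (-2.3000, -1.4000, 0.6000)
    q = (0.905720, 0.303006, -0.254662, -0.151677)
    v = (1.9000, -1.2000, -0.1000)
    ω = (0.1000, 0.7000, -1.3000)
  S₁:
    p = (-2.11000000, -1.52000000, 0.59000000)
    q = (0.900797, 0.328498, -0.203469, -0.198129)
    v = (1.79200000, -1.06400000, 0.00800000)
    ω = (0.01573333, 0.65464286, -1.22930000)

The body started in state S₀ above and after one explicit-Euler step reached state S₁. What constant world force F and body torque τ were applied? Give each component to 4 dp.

rate change Δω = (-0.08426667, -0.04535714, 0.07070000)
applied torque τ = (-0.0900, -0.0700, 0.0700)
v₁ − v₀ = (-0.10800000, 0.13600000, 0.10800000)
F = m·Δv/dt = (-2.7000, 3.4000, 2.7000)

F = (-2.7000, 3.4000, 2.7000)
τ = (-0.0900, -0.0700, 0.0700)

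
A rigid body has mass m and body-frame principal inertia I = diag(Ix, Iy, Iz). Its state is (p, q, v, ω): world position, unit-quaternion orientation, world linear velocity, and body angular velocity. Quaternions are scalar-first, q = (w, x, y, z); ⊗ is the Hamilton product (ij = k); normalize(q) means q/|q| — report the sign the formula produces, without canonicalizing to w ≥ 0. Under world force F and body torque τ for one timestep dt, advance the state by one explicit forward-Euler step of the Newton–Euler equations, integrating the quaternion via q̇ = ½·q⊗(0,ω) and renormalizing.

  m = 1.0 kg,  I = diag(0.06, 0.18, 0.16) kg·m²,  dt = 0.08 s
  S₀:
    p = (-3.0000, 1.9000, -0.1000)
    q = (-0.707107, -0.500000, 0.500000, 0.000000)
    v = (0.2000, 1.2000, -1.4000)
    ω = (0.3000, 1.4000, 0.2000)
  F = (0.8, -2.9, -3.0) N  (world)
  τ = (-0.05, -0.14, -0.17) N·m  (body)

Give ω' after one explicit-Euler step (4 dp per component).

ω×(Iω) gyroscopic = (-0.0056, -0.0060, 0.0504)
angular accel α = (-0.7400, -0.7444, -1.3775)
ω + α·dt = (0.2408, 1.3404, 0.0898)

ω' = (0.2408, 1.3404, 0.0898)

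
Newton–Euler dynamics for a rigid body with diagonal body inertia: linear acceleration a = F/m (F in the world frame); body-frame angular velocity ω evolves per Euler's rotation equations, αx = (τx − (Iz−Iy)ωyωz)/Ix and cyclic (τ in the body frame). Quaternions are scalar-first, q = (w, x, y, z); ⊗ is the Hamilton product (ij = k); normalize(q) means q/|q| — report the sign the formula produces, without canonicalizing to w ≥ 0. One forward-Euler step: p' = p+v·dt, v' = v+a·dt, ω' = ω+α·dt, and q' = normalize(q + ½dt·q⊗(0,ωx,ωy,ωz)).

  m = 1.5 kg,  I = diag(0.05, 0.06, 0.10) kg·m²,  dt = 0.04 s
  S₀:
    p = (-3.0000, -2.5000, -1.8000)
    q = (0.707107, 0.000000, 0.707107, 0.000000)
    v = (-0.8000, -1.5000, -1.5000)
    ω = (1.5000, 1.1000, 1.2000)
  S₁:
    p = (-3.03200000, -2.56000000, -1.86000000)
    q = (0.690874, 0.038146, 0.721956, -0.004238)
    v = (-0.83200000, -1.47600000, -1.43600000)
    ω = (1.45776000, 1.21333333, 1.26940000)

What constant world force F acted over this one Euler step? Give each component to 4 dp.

F = (-1.2000, 0.9000, 2.4000)

Δv = v₁−v₀ = (-0.03200000, 0.02400000, 0.06400000)
m·(v₁−v₀)/dt = (-1.2000, 0.9000, 2.4000)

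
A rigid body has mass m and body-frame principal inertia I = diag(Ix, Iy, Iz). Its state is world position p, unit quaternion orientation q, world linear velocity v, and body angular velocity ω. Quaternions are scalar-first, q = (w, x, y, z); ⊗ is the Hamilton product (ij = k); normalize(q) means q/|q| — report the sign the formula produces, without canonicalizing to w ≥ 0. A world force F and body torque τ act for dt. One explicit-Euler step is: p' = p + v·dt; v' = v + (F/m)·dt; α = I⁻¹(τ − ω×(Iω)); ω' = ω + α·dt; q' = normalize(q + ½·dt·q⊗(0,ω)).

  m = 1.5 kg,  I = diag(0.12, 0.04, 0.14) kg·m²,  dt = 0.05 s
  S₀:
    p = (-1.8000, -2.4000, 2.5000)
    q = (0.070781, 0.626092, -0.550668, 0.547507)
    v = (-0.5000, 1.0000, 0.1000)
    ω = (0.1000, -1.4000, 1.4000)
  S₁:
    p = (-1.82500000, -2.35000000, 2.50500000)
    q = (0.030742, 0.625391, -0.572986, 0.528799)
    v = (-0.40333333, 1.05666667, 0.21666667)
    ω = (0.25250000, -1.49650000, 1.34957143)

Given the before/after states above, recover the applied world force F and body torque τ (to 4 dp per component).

velocity change Δv = (0.09666667, 0.05666667, 0.11666667)
applied force F = (2.9000, 1.7000, 3.5000)
ω₁ − ω₀ = (0.15250000, -0.09650000, -0.05042857)
precession coupling = (-0.1960, -0.0028, 0.0112)
τ = I·(Δω/dt) + ω₀×(Iω₀) = (0.1700, -0.0800, -0.1300)

F = (2.9000, 1.7000, 3.5000)
τ = (0.1700, -0.0800, -0.1300)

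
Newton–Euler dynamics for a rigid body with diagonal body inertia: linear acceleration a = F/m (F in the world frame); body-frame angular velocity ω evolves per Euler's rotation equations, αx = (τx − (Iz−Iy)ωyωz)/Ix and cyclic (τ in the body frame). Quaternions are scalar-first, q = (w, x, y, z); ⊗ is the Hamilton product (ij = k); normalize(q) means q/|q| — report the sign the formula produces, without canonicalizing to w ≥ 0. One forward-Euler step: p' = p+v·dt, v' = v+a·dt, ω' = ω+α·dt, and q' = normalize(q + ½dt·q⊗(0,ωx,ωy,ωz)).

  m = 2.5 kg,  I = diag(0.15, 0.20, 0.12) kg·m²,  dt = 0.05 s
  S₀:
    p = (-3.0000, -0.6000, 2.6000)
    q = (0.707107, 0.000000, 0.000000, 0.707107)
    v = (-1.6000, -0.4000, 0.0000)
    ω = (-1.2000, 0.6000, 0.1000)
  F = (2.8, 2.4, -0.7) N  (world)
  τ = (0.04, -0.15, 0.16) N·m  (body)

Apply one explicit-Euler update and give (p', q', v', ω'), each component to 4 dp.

p' = (-3.0800, -0.6200, 2.6000)
q' = (0.7049, -0.0318, -0.0106, 0.7085)
v' = (-1.5440, -0.3520, -0.0140)
ω' = (-1.1851, 0.5634, 0.1817)

p + v·dt = (-3.0800, -0.6200, 2.6000)
v' = v + a·dt = (-1.5440, -0.3520, -0.0140)
angular accel α = (0.2987, -0.7320, 1.6333)
ω + α·dt = (-1.1851, 0.5634, 0.1817)
2q̇ = q⊗(0,ω) = (-0.0707107, -1.2727926, -0.4242642, 0.0707107)
updated quaternion q' = (0.7049, -0.0318, -0.0106, 0.7085)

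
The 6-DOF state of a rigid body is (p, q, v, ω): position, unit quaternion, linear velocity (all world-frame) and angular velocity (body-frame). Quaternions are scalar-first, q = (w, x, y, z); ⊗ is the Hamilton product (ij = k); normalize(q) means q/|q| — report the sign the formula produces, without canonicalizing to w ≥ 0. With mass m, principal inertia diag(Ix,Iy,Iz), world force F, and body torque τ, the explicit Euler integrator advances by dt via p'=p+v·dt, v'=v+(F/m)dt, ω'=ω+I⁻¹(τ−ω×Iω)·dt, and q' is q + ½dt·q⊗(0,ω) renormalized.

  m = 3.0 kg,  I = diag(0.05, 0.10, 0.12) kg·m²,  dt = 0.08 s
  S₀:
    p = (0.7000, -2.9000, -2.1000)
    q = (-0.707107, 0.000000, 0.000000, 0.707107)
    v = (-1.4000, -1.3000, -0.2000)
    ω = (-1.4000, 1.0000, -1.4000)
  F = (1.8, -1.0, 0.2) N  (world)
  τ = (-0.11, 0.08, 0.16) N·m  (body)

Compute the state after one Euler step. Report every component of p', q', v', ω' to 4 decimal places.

new position p' = (0.5880, -3.0040, -2.1160)
new velocity v' = (-1.3520, -1.3267, -0.1947)
(τ − ω×Iω)/I = (-1.6400, 2.1720, 1.9167)
ω' = ω + α·dt = (-1.5312, 1.1738, -1.2467)
2q̇ = q⊗(0,ω) = (0.9899498, 0.2828428, -1.6970568, 0.9899498)
q + ½dt·q⊗(0,ω), renormalized = (-0.6649, 0.0113, -0.0676, 0.7438)

p' = (0.5880, -3.0040, -2.1160)
q' = (-0.6649, 0.0113, -0.0676, 0.7438)
v' = (-1.3520, -1.3267, -0.1947)
ω' = (-1.5312, 1.1738, -1.2467)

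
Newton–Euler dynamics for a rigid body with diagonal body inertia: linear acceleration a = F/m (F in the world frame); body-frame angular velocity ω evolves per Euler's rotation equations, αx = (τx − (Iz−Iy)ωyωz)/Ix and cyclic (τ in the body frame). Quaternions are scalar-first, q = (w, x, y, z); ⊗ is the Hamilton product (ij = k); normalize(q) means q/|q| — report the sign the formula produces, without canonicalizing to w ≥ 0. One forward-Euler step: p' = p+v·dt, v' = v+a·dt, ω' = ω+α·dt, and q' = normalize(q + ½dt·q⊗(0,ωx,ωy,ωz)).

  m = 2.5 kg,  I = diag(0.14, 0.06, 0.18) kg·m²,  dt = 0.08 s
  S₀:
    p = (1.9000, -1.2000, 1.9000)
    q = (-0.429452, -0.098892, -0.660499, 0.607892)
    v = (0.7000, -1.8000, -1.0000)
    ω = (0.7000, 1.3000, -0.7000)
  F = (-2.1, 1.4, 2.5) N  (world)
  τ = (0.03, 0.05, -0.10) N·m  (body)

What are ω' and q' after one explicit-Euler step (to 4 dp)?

ω' = (0.7795, 1.3405, -0.7121)
q' = (-0.3745, -0.1238, -0.6672, 0.6319)

(τ − ω×Iω)/I = (0.9943, 0.5067, -0.1511)
ω + α·dt = (0.7795, 1.3405, -0.7121)
Hamilton product q⊗(0,ω) = (1.3533975, -0.6285267, -0.2019876, 0.6344061)
updated quaternion q' = (-0.3745, -0.1238, -0.6672, 0.6319)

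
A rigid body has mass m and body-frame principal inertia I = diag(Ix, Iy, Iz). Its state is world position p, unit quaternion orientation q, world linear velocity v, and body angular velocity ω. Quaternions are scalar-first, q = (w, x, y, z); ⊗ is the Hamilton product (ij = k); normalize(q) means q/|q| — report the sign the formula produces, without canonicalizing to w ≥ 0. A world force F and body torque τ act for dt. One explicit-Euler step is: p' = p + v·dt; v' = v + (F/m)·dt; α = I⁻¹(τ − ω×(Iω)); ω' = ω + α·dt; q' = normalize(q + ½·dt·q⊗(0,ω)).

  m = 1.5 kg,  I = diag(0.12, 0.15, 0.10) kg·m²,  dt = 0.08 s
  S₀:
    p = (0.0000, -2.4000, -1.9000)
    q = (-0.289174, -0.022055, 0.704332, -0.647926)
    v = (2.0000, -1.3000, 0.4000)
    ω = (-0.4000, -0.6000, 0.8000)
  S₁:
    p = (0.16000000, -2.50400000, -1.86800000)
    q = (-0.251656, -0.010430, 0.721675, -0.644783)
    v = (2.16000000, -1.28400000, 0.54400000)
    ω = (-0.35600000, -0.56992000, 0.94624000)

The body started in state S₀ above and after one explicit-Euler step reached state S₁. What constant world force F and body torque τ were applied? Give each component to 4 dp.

F = (3.0000, 0.3000, 2.7000)
τ = (0.0900, 0.0500, 0.1900)

Δv = v₁−v₀ = (0.16000000, 0.01600000, 0.14400000)
applied force F = (3.0000, 0.3000, 2.7000)
ω₁ − ω₀ = (0.04400000, 0.03008000, 0.14624000)
gyro term ω₀×Iω₀ = (0.0240, -0.0064, 0.0072)
τ = I·(Δω/dt) + ω₀×(Iω₀) = (0.0900, 0.0500, 0.1900)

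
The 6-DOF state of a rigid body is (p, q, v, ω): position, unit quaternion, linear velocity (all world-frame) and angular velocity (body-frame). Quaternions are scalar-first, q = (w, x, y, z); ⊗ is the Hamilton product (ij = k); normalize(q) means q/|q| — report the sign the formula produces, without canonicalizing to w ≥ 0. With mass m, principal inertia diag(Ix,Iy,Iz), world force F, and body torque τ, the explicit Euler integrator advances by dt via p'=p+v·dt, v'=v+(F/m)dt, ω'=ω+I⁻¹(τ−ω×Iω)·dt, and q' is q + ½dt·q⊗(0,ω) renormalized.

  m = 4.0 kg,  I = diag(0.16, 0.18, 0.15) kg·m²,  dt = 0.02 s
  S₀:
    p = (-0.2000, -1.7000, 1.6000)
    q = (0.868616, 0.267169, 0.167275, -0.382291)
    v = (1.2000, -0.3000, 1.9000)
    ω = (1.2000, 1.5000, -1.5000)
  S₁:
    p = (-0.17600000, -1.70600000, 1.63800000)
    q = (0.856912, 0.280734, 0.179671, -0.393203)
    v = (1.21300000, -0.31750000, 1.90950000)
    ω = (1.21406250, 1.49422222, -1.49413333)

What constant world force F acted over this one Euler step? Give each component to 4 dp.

F = (2.6000, -3.5000, 1.9000)

v₁ − v₀ = (0.01300000, -0.01750000, 0.00950000)
F = m·Δv/dt = (2.6000, -3.5000, 1.9000)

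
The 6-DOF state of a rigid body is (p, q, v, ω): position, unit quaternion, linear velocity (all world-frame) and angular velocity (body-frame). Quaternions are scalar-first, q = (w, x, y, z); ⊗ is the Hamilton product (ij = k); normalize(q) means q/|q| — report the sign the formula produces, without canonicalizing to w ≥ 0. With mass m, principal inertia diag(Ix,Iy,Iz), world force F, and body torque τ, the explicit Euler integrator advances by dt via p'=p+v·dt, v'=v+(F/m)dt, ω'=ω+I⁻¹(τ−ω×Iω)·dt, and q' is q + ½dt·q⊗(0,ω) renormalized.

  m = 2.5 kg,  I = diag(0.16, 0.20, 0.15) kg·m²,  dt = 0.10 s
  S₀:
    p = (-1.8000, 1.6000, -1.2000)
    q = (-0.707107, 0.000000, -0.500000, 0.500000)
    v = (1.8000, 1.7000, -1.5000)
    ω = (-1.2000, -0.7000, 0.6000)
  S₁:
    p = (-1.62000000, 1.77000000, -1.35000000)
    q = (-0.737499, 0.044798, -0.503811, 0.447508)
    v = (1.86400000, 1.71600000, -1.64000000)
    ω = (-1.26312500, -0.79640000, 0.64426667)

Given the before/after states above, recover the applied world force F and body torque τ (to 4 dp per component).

rate change Δω = (-0.06312500, -0.09640000, 0.04426667)
precession coupling = (0.0210, -0.0072, 0.0336)
applied torque τ = (-0.0800, -0.2000, 0.1000)
v₁ − v₀ = (0.06400000, 0.01600000, -0.14000000)
m·(v₁−v₀)/dt = (1.6000, 0.4000, -3.5000)

F = (1.6000, 0.4000, -3.5000)
τ = (-0.0800, -0.2000, 0.1000)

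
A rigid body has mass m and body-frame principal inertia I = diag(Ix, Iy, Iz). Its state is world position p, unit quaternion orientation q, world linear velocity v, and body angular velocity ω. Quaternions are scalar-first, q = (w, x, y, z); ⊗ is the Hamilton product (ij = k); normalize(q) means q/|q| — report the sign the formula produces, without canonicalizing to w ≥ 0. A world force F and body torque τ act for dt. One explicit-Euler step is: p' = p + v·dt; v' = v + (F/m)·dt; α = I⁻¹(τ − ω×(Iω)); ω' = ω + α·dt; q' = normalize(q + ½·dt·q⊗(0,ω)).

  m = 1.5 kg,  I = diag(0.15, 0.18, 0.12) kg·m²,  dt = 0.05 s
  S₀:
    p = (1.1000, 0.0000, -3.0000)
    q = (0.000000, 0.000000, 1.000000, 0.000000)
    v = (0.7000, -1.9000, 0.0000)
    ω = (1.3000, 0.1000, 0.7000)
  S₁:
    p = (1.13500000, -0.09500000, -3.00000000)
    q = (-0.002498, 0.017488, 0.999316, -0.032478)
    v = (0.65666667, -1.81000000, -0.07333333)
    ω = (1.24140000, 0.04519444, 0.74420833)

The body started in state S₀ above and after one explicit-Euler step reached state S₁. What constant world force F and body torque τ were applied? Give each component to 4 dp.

F = (-1.3000, 2.7000, -2.2000)
τ = (-0.1800, -0.1700, 0.1100)

ω₁ − ω₀ = (-0.05860000, -0.05480556, 0.04420833)
τ = I·(Δω/dt) + ω₀×(Iω₀) = (-0.1800, -0.1700, 0.1100)
Δv = v₁−v₀ = (-0.04333333, 0.09000000, -0.07333333)
applied force F = (-1.3000, 2.7000, -2.2000)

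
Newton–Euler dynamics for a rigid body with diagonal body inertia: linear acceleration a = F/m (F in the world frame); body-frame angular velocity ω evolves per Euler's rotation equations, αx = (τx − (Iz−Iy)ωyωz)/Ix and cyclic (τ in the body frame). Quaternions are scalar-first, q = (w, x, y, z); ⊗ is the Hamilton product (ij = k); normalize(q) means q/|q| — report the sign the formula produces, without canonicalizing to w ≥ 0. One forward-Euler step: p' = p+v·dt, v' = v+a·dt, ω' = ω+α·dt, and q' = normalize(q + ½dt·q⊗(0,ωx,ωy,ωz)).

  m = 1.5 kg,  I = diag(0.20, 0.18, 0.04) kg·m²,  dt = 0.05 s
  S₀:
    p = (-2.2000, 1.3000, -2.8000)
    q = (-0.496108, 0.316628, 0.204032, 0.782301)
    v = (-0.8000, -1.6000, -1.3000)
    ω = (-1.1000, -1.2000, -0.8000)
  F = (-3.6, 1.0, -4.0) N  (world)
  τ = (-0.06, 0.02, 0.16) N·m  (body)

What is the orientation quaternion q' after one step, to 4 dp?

q' = (-0.4652, 0.3493, 0.2035, 0.7875)

2q̇ = q⊗(0,ω) = (1.2189700, 1.3212544, -0.0118991, 0.2413680)
q + ½dt·q⊗(0,ω), renormalized = (-0.4652, 0.3493, 0.2035, 0.7875)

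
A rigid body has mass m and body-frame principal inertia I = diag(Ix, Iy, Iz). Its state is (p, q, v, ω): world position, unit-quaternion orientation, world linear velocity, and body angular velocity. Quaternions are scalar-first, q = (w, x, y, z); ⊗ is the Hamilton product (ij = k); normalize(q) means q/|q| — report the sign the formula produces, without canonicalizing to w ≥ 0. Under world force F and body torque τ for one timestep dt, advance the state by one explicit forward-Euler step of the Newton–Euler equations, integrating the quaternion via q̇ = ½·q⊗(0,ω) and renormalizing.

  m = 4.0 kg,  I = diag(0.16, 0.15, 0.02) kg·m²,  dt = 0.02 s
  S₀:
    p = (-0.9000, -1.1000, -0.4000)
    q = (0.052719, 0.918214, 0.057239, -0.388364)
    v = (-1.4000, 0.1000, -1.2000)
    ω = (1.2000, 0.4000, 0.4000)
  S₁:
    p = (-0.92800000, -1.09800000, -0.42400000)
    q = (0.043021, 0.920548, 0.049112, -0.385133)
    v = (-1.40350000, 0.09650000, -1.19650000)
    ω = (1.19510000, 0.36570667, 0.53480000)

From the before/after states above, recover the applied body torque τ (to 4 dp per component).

τ = (-0.0600, -0.1900, 0.1300)

rate change Δω = (-0.00490000, -0.03429333, 0.13480000)
τ = I·(Δω/dt) + ω₀×(Iω₀) = (-0.0600, -0.1900, 0.1300)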